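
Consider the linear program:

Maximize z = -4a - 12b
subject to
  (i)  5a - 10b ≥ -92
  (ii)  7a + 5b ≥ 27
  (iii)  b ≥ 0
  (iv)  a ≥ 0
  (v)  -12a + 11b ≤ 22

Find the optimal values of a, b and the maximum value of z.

a = 27/7, b = 0, maximum z = -108/7

Corner points and z = -4a - 12b:
  (792/65, 994/65) → z = -15096/65
  (27/7, 0) → z = -108/7
  (187/137, 478/137) → z = -6484/137
The feasible region is unbounded (it extends along (2, 1), (1, 0)), but z strictly decreases along every unbounded feasible direction, so there is no improving ray and the maximum is attained at a vertex.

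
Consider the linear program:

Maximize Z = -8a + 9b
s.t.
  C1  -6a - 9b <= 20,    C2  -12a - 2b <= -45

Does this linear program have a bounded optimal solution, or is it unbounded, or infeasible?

From the feasible point (445/96, -85/16), moving in the direction (-2, 12) keeps every constraint satisfied while Z increases without bound.

unbounded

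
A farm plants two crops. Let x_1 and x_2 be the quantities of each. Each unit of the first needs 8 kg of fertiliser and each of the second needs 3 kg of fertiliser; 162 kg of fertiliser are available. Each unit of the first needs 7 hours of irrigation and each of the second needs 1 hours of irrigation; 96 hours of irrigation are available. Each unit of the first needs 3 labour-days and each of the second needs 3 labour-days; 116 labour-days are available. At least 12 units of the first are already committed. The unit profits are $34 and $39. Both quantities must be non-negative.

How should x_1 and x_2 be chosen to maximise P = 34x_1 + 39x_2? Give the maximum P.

x_1 = 12, x_2 = 12, maximum P = 876

Vertices and P = 34x_1 + 39x_2:
  (96/7, 0) → P = 3264/7
  (12, 0) → P = 408
  (12, 12) → P = 876

The binding constraints are 7x_1 + x_2 = 96 and x_1 = 12.
Solving simultaneously gives x_1 = 12, x_2 = 12.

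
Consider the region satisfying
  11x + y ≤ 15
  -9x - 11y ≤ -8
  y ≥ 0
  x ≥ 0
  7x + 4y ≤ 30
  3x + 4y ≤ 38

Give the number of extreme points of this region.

5

The feasible vertices (each the meet of two boundaries and inside every other half-plane) are:
  (15/11, 0)
  (30/37, 225/37)
  (8/9, 0)
  (0, 8/11)
  (0, 15/2)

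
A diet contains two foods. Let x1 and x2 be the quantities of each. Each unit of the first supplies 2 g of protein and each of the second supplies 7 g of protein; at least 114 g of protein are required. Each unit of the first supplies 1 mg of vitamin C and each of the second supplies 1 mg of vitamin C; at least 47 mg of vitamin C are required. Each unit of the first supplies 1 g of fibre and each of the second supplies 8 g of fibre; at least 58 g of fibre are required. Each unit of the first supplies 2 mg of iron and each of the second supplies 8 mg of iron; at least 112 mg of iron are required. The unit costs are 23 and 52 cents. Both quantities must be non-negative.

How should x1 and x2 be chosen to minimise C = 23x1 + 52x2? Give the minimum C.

Vertices and C = 23x1 + 52x2:
  (0, 47) → C = 2444
  (58, 0) → C = 1334
  (43, 4) → C = 1197
  (506/9, 2/9) → C = 3914/3
The feasible region is unbounded (it extends along (0, 1), (1, 0)), but C strictly increases along every unbounded feasible direction, so there is no improving ray and the minimum is attained at a vertex.

The optimum lies where 2x1 + 7x2 = 114 and x1 + x2 = 47.
Solving simultaneously gives x1 = 43, x2 = 4.

x1 = 43, x2 = 4, minimum C = 1197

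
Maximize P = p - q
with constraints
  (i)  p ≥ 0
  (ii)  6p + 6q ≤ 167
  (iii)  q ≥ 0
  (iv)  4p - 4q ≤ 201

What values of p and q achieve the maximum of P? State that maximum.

Extreme points and P = p - q:
  (0, 167/6) → P = -167/6
  (0, 0) → P = 0
  (167/6, 0) → P = 167/6

The binding constraints are 6p + 6q = 167 and q = 0.
Solving simultaneously gives p = 167/6, q = 0.

p = 167/6, q = 0, maximum P = 167/6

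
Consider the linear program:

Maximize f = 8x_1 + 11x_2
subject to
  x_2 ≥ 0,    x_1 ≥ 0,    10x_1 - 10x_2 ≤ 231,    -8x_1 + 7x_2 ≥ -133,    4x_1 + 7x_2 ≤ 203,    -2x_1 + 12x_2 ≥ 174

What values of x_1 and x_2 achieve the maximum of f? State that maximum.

x_1 = 609/31, x_2 = 551/31, maximum f = 10933/31

Vertices and f = 8x_1 + 11x_2:
  (0, 29) → f = 319
  (0, 29/2) → f = 319/2
  (609/31, 551/31) → f = 10933/31

At the optimal vertex, 4x_1 + 7x_2 = 203 and -2x_1 + 12x_2 = 174.
Solving simultaneously gives x_1 = 609/31, x_2 = 551/31.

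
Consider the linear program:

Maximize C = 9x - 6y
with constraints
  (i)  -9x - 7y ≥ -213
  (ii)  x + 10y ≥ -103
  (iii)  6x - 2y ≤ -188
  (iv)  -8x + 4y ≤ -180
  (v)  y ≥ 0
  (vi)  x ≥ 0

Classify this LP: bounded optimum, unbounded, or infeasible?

infeasible

The boundaries -9x - 7y = -213 and -8x + 4y = -180 meet at (528/23, 21/23), but that point violates 6x - 2y ≤ -188. Every candidate vertex is excluded by some other constraint, so the feasible region is empty.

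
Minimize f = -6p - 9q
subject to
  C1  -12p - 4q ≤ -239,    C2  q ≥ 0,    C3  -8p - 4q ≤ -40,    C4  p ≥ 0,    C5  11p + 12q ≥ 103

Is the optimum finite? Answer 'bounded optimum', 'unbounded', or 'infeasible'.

unbounded

From the feasible point (239/12, 0), moving in the direction (0, 1) keeps every constraint satisfied while f decreases without bound.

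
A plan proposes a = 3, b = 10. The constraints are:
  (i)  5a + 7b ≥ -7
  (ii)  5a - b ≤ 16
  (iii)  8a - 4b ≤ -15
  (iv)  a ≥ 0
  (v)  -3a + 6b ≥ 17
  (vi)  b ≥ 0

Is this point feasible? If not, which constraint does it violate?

(i): 85 ≥ -7 ✓
(ii): 5 ≤ 16 ✓
(iii): -16 ≤ -15 ✓
(iv): 3 ≥ 0 ✓
(v): 51 ≥ 17 ✓
(vi): 10 ≥ 0 ✓

feasible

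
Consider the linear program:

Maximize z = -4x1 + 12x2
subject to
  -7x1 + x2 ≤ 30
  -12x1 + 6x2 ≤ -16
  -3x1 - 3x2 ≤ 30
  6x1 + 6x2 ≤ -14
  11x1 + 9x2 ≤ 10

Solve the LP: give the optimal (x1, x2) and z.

Extreme points and z = -4x1 + 12x2:
  (-22/9, -68/9) → z = -728/9
  (1/9, -22/9) → z = -268/9
  (50, -60) → z = -920
  (31/2, -107/6) → z = -276

At the optimal vertex, -12x1 + 6x2 = -16 and 6x1 + 6x2 = -14.
Solving simultaneously gives x1 = 1/9, x2 = -22/9.

x1 = 1/9, x2 = -22/9, maximum z = -268/9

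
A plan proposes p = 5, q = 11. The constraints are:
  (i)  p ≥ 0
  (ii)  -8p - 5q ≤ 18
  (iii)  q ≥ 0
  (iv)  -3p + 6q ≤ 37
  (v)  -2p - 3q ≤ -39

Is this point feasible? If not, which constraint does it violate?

Constraint (iv): -3p + 6q = 51, which is not ≤ 37. All other constraints are satisfied.

not feasible — violates (iv)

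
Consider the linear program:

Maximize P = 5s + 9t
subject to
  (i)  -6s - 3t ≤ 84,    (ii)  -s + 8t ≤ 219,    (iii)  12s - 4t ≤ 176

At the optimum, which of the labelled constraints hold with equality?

(ii) and (iii)

Feasible corners and P = 5s + 9t:
  (-443/17, 410/17) → P = 1475/17
  (16/5, -172/5) → P = -1468/5
  (571/23, 701/23) → P = 9164/23

The maximum is at (571/23, 701/23). Substituting into each constraint, equality holds for (ii) and (iii); the remaining constraints have slack.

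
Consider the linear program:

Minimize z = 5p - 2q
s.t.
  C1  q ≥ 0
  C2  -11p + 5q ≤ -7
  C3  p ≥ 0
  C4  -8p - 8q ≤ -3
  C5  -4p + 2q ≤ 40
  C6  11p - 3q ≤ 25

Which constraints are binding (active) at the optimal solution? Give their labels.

C1 and C2

Vertices and z = 5p - 2q:
  (7/11, 0) → z = 35/11
  (25/11, 0) → z = 125/11
  (52/11, 9) → z = 62/11

The minimum is at (7/11, 0). Substituting into each constraint, equality holds for C1 and C2; the remaining constraints have slack.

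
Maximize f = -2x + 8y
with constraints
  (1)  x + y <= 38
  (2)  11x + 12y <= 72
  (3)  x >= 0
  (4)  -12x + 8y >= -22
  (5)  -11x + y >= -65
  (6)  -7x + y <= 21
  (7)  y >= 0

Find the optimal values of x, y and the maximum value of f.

x = 0, y = 6, maximum f = 48

Vertices and f = -2x + 8y:
  (0, 6) → f = 48
  (105/29, 311/116) → f = 412/29
  (0, 0) → f = 0
  (11/6, 0) → f = -11/3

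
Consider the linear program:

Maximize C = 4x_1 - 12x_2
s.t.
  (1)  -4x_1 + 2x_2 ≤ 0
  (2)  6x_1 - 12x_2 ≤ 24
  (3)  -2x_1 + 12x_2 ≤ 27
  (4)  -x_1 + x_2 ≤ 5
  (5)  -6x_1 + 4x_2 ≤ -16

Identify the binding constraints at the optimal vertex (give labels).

Feasible corners and C = 4x_1 - 12x_2:
  (51/4, 35/8) → C = -3/2
  (2, -1) → C = 20
  (75/16, 97/32) → C = -141/8

The maximum is at (2, -1). Substituting into each constraint, equality holds for (2) and (5); the remaining constraints have slack.

(2) and (5)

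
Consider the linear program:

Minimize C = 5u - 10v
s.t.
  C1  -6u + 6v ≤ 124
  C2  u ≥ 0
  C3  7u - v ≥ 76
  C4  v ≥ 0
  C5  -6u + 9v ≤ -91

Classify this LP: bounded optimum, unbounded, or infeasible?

From the feasible point (91/6, 0), moving in the direction (9, 6) keeps every constraint satisfied while C decreases without bound.

unbounded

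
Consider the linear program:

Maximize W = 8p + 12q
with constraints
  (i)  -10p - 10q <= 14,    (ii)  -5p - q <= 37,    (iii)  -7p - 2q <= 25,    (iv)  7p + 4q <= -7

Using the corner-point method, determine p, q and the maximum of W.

p = -43/7, q = 9, maximum W = 412/7

The binding constraints are -7p - 2q = 25 and 7p + 4q = -7.
Solving simultaneously gives p = -43/7, q = 9.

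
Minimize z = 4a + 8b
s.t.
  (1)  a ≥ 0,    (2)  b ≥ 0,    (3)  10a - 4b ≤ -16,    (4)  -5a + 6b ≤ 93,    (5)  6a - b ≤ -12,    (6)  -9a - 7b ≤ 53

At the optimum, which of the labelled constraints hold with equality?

Vertices and z = 4a + 8b:
  (0, 31/2) → z = 124
  (0, 12) → z = 96
  (21/31, 498/31) → z = 4068/31

The minimum is at (0, 12). Substituting into each constraint, equality holds for (1) and (5); the remaining constraints have slack.

(1) and (5)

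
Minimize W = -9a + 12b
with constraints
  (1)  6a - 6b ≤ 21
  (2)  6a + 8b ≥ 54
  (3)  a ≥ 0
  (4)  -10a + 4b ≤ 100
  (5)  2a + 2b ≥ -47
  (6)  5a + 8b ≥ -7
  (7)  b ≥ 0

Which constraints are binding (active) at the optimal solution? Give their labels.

Vertices and W = -9a + 12b:
  (41/7, 33/14) → W = -171/7
  (0, 27/4) → W = 81
  (0, 25) → W = 300
The feasible region is unbounded (it extends along (2, 5), (1, 1)), but W strictly increases along every unbounded feasible direction, so there is no improving ray and the minimum is attained at a vertex.

The minimum is at (41/7, 33/14). Substituting into each constraint, equality holds for (1) and (2); the remaining constraints have slack.

(1) and (2)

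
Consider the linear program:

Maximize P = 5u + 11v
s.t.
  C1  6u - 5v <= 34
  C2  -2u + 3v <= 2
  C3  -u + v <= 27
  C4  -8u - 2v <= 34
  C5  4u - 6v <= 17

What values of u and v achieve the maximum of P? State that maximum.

u = 14, v = 10, maximum P = 180

Vertices and P = 5u + 11v:
  (14, 10) → P = 180
  (119/16, 17/8) → P = 969/16
  (-53/14, -13/7) → P = -551/14
  (-85/28, -34/7) → P = -1921/28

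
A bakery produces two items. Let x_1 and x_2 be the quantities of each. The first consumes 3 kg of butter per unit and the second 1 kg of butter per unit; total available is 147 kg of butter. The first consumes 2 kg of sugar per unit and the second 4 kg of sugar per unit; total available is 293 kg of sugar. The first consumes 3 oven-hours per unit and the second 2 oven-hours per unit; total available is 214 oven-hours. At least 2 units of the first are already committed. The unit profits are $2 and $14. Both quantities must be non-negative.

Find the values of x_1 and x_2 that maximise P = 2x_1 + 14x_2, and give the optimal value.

Feasible corners and P = 2x_1 + 14x_2:
  (49, 0) → P = 98
  (2, 0) → P = 4
  (59/2, 117/2) → P = 878
  (2, 289/4) → P = 2031/2

x_1 = 2, x_2 = 289/4, maximum P = 2031/2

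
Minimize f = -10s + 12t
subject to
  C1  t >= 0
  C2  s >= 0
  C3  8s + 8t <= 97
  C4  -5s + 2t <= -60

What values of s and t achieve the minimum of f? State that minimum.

s = 97/8, t = 0, minimum f = -485/4

Feasible corners and f = -10s + 12t:
  (97/8, 0) → f = -485/4
  (12, 0) → f = -120
  (337/28, 5/56) → f = -835/7

The optimum lies where t = 0 and 8s + 8t = 97.
Solving simultaneously gives s = 97/8, t = 0.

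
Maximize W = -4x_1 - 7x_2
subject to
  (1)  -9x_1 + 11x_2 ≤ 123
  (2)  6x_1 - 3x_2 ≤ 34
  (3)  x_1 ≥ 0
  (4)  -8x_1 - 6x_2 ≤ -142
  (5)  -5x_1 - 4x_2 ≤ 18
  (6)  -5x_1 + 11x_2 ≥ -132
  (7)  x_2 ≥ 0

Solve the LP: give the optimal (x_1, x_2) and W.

x_1 = 21/2, x_2 = 29/3, maximum W = -329/3

Corner points and W = -4x_1 - 7x_2:
  (743/39, 348/13) → W = -10280/39
  (412/71, 1131/71) → W = -9565/71
  (21/2, 29/3) → W = -329/3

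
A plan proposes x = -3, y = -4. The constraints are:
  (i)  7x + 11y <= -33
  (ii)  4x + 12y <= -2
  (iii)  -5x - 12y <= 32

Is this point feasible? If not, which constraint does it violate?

not feasible — violates (iii)

Constraint (iii): -5x - 12y = 63, which is not ≤ 32. All other constraints are satisfied.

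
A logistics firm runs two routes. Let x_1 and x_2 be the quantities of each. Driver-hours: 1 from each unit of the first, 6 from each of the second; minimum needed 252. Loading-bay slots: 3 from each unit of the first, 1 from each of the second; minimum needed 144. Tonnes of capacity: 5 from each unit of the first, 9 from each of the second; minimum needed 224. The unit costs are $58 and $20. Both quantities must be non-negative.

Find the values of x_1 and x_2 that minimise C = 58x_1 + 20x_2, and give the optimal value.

Extreme points and C = 58x_1 + 20x_2:
  (0, 144) → C = 2880
  (252, 0) → C = 14616
  (36, 36) → C = 2808
The feasible region is unbounded (it extends along (0, 1), (1, 0)), but C strictly increases along every unbounded feasible direction, so there is no improving ray and the minimum is attained at a vertex.

x_1 = 36, x_2 = 36, minimum C = 2808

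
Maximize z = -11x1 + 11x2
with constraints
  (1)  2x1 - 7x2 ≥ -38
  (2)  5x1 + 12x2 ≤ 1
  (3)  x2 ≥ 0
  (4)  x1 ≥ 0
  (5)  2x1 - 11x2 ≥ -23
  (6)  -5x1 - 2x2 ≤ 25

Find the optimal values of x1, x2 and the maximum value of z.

Feasible corners and z = -11x1 + 11x2:
  (1/5, 0) → z = -11/5
  (0, 1/12) → z = 11/12
  (0, 0) → z = 0

x1 = 0, x2 = 1/12, maximum z = 11/12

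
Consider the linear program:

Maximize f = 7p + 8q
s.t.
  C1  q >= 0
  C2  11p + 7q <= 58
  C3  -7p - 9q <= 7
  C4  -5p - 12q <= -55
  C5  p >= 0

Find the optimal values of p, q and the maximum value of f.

The optimum lies where 11p + 7q = 58 and p = 0.
Solving simultaneously gives p = 0, q = 58/7.

p = 0, q = 58/7, maximum f = 464/7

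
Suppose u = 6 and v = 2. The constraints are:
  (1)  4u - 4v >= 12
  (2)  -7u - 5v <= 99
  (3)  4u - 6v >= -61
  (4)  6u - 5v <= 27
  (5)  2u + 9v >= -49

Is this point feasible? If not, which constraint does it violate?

(1): 16 ≥ 12 ✓
(2): -52 ≤ 99 ✓
(3): 12 ≥ -61 ✓
(4): 26 ≤ 27 ✓
(5): 30 ≥ -49 ✓

feasible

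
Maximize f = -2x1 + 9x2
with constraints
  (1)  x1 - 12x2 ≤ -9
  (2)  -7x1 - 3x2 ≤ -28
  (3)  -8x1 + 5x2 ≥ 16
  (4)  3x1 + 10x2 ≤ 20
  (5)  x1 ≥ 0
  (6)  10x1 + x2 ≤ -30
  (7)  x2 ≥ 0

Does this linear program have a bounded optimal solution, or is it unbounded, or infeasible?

The boundaries 10x1 + x2 = -30 and x2 = 0 meet at (-3, 0), but that point violates x1 - 12x2 ≤ -9. Every candidate vertex is excluded by some other constraint, so the feasible region is empty.

infeasible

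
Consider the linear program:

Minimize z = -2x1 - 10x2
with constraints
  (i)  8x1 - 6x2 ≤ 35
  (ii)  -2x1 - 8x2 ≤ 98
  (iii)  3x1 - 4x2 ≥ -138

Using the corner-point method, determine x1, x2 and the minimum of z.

Corner points and z = -2x1 - 10x2:
  (-77/19, -427/38) → z = 2289/19
  (484/7, 1209/14) → z = -7013/7
  (-187/4, -9/16) → z = 793/8

The optimum lies where 8x1 - 6x2 = 35 and 3x1 - 4x2 = -138.
Solving simultaneously gives x1 = 484/7, x2 = 1209/14.

x1 = 484/7, x2 = 1209/14, minimum z = -7013/7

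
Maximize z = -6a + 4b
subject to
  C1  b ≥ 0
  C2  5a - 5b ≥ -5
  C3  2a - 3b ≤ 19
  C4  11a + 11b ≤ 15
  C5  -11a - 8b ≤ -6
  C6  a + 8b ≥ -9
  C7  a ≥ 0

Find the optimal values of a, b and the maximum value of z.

Corner points and z = -6a + 4b:
  (15/11, 0) → z = -90/11
  (6/11, 0) → z = -36/11
  (2/11, 13/11) → z = 40/11
  (0, 1) → z = 4
  (0, 3/4) → z = 3

a = 0, b = 1, maximum z = 4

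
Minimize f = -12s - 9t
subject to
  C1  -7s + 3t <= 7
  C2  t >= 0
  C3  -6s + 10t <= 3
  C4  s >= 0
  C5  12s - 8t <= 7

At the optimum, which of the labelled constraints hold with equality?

C3 and C5

Feasible corners and f = -12s - 9t:
  (0, 0) → f = 0
  (7/12, 0) → f = -7
  (0, 3/10) → f = -27/10
  (47/36, 13/12) → f = -305/12

The minimum is at (47/36, 13/12). Substituting into each constraint, equality holds for C3 and C5; the remaining constraints have slack.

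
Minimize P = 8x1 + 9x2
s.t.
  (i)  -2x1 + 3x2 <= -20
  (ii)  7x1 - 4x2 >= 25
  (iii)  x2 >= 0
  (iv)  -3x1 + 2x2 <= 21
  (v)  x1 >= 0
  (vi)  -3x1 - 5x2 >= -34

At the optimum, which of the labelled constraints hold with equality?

Vertices and P = 8x1 + 9x2:
  (10, 0) → P = 80
  (202/19, 8/19) → P = 1688/19
  (34/3, 0) → P = 272/3

The minimum is at (10, 0). Substituting into each constraint, equality holds for (i) and (iii); the remaining constraints have slack.

(i) and (iii)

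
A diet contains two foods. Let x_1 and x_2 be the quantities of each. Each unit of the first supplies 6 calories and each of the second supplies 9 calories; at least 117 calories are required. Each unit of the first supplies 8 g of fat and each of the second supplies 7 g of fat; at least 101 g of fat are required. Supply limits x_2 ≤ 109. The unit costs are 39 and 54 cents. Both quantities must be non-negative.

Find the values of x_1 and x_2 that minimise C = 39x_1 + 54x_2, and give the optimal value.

Feasible corners and C = 39x_1 + 54x_2:
  (0, 101/7) → C = 5454/7
  (0, 109) → C = 5886
  (39/2, 0) → C = 1521/2
  (3, 11) → C = 711
The feasible region is unbounded (it extends along (1, 0)), but C strictly increases along every unbounded feasible direction, so there is no improving ray and the minimum is attained at a vertex.

At the optimal vertex, 6x_1 + 9x_2 = 117 and 8x_1 + 7x_2 = 101.
Solving simultaneously gives x_1 = 3, x_2 = 11.

x_1 = 3, x_2 = 11, minimum C = 711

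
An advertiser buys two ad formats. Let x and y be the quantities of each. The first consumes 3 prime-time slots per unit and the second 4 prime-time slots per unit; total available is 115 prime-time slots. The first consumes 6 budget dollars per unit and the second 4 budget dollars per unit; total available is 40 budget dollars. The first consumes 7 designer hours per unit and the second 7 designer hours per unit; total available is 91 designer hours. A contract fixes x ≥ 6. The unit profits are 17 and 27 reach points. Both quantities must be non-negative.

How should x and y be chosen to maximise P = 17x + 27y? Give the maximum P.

x = 6, y = 1, maximum P = 129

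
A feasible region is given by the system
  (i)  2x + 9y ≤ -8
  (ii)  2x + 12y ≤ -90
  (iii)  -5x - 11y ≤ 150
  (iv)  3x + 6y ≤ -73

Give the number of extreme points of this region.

Pairwise boundary intersections that survive every other constraint:
  (-405/19, -75/19)
  (-14, -31/6)
  (97/3, -85/3)

3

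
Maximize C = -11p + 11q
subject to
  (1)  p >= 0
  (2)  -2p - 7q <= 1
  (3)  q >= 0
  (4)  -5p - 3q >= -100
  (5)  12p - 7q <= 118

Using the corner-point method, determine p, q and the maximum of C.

Corner points and C = -11p + 11q:
  (0, 0) → C = 0
  (0, 100/3) → C = 1100/3
  (59/6, 0) → C = -649/6
  (1054/71, 610/71) → C = -4884/71

p = 0, q = 100/3, maximum C = 1100/3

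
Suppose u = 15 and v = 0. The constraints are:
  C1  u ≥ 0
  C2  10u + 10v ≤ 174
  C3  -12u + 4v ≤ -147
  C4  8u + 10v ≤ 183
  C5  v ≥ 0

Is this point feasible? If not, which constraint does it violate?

feasible

C1: 15 ≥ 0 ✓
C2: 150 ≤ 174 ✓
C3: -180 ≤ -147 ✓
C4: 120 ≤ 183 ✓
C5: 0 ≥ 0 ✓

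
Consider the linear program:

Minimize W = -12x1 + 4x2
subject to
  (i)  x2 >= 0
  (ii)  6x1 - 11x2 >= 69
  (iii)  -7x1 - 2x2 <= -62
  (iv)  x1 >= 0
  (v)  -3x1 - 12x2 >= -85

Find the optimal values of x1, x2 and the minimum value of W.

x1 = 85/3, x2 = 0, minimum W = -340

Vertices and W = -12x1 + 4x2:
  (23/2, 0) → W = -138
  (85/3, 0) → W = -340
  (1763/105, 101/35) → W = -6648/35

At the optimal vertex, x2 = 0 and -3x1 - 12x2 = -85.
Solving simultaneously gives x1 = 85/3, x2 = 0.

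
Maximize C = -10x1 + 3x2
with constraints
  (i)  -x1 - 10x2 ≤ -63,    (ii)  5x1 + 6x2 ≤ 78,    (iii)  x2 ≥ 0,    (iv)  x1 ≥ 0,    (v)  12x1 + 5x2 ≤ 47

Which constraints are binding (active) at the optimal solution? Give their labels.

(iv) and (v)

Corner points and C = -10x1 + 3x2:
  (0, 63/10) → C = 189/10
  (31/23, 709/115) → C = 577/115
  (0, 47/5) → C = 141/5

The maximum is at (0, 47/5). Substituting into each constraint, equality holds for (iv) and (v); the remaining constraints have slack.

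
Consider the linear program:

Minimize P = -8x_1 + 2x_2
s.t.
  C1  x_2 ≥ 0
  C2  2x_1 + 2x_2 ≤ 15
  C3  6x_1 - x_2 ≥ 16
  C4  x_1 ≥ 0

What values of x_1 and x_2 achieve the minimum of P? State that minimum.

Extreme points and P = -8x_1 + 2x_2:
  (15/2, 0) → P = -60
  (8/3, 0) → P = -64/3
  (47/14, 29/7) → P = -130/7

The optimum lies where x_2 = 0 and 2x_1 + 2x_2 = 15.
Solving simultaneously gives x_1 = 15/2, x_2 = 0.

x_1 = 15/2, x_2 = 0, minimum P = -60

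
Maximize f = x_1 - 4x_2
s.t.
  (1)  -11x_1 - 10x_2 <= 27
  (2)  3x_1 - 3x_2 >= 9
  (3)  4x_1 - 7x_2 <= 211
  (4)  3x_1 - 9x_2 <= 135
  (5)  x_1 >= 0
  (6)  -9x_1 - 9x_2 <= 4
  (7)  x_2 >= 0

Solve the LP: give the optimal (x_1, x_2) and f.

x_1 = 45, x_2 = 0, maximum f = 45

Corner points and f = x_1 - 4x_2:
  (3, 0) → f = 3
  (318/5, 31/5) → f = 194/5
  (45, 0) → f = 45
The feasible region is unbounded (it extends along (7, 4), (1, 1)), but f strictly decreases along every unbounded feasible direction, so there is no improving ray and the maximum is attained at a vertex.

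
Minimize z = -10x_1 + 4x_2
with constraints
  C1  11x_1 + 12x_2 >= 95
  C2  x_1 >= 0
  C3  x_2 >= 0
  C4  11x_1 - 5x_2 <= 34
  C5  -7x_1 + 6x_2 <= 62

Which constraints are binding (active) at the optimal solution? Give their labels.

Feasible corners and z = -10x_1 + 4x_2:
  (0, 95/12) → z = 95/3
  (883/187, 61/17) → z = -6146/187
  (0, 31/3) → z = 124/3
  (514/31, 920/31) → z = -1460/31

The minimum is at (514/31, 920/31). Substituting into each constraint, equality holds for C4 and C5; the remaining constraints have slack.

C4 and C5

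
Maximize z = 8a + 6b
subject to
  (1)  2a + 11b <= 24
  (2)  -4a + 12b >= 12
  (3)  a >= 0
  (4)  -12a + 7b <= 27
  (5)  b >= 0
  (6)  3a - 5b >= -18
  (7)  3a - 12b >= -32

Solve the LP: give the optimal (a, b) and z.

Extreme points and z = 8a + 6b:
  (39/17, 30/17) → z = 492/17
  (0, 24/11) → z = 144/11
  (0, 1) → z = 6

a = 39/17, b = 30/17, maximum z = 492/17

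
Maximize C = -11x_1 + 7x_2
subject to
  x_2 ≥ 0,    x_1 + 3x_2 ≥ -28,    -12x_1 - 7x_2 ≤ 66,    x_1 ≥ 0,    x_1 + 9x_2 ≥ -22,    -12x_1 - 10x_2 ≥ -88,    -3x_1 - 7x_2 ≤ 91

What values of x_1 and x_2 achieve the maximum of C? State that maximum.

Corner points and C = -11x_1 + 7x_2:
  (0, 0) → C = 0
  (22/3, 0) → C = -242/3
  (0, 44/5) → C = 308/5

The binding constraints are x_1 = 0 and -12x_1 - 10x_2 = -88.
Solving simultaneously gives x_1 = 0, x_2 = 44/5.

x_1 = 0, x_2 = 44/5, maximum C = 308/5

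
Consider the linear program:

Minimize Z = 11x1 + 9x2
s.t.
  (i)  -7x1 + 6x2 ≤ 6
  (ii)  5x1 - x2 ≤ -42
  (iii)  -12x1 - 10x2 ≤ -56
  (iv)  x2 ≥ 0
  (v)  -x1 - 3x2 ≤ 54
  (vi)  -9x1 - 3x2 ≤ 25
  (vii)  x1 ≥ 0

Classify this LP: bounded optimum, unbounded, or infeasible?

infeasible

The boundaries -7x1 + 6x2 = 6 and -12x1 - 10x2 = -56 meet at (138/71, 232/71), but that point violates 5x1 - x2 ≤ -42. Every candidate vertex is excluded by some other constraint, so the feasible region is empty.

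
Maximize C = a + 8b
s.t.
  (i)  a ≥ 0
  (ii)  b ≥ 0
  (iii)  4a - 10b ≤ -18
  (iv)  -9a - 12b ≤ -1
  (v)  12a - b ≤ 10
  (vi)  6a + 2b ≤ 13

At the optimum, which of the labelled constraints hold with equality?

Vertices and C = a + 8b:
  (0, 9/5) → C = 72/5
  (0, 13/2) → C = 52
  (59/58, 64/29) → C = 1083/58
  (11/10, 16/5) → C = 267/10

The maximum is at (0, 13/2). Substituting into each constraint, equality holds for (i) and (vi); the remaining constraints have slack.

(i) and (vi)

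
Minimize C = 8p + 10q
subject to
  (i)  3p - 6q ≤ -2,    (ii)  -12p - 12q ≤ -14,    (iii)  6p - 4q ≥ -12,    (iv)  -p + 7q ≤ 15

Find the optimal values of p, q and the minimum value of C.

p = 5/9, q = 11/18, minimum C = 95/9

Feasible corners and C = 8p + 10q:
  (5/9, 11/18) → C = 95/9
  (76/15, 43/15) → C = 346/5
  (-11/15, 19/10) → C = 197/15
  (-12/19, 39/19) → C = 294/19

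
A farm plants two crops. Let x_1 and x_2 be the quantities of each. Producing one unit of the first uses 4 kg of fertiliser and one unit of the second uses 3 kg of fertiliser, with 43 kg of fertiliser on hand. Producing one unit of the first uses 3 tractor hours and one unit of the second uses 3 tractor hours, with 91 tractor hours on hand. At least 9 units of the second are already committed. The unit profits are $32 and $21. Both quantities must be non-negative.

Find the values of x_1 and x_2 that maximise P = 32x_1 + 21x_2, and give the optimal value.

x_1 = 4, x_2 = 9, maximum P = 317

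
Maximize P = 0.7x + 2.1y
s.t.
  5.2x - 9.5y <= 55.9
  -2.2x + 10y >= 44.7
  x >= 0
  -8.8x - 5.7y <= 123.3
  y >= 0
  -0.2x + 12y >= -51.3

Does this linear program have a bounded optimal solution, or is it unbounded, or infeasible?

From the feasible point (19673/622, 17771/1555), moving in the direction (0, 1) keeps every constraint satisfied while P increases without bound.

unbounded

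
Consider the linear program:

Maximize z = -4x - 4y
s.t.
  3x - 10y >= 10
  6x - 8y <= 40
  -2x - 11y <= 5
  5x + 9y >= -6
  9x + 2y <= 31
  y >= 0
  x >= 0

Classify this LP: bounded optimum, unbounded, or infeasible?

Vertices and z = -4x - 4y:
  (55/16, 1/32) → z = -111/8
  (10/3, 0) → z = -40/3
  (31/9, 0) → z = -124/9
The feasible region has finitely many vertices and no improving ray; the maximum is -40/3 at (10/3, 0).

bounded optimum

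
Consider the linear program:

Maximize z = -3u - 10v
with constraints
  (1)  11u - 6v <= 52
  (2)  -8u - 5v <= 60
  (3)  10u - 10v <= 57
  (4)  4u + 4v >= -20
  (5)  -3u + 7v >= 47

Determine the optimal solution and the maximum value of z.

u = -41/5, v = 16/5, maximum z = -37/5

Feasible corners and z = -3u - 10v:
  (646/59, 673/59) → z = -8668/59
  (-35/3, 20/3) → z = -95/3
  (-41/5, 16/5) → z = -37/5
The feasible region is unbounded (it extends along (6, 11), (-5, 8)), but z strictly decreases along every unbounded feasible direction, so there is no improving ray and the maximum is attained at a vertex.

At the optimal vertex, 4u + 4v = -20 and -3u + 7v = 47.
Solving simultaneously gives u = -41/5, v = 16/5.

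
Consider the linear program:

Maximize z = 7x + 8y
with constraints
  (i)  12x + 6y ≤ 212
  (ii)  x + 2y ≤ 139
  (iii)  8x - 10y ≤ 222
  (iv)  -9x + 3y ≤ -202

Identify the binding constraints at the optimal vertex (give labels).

(i) and (iv)

Corner points and z = 7x + 8y:
  (863/42, -121/21) → z = 4105/42
  (308/15, -86/15) → z = 1468/15
  (677/33, -191/33) → z = 3211/33

The maximum is at (308/15, -86/15). Substituting into each constraint, equality holds for (i) and (iv); the remaining constraints have slack.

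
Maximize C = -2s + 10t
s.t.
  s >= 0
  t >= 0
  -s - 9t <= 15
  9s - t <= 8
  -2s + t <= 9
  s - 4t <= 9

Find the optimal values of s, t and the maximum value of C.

Vertices and C = -2s + 10t:
  (0, 0) → C = 0
  (0, 9) → C = 90
  (8/9, 0) → C = -16/9
  (17/7, 97/7) → C = 936/7

The optimum lies where 9s - t = 8 and -2s + t = 9.
Solving simultaneously gives s = 17/7, t = 97/7.

s = 17/7, t = 97/7, maximum C = 936/7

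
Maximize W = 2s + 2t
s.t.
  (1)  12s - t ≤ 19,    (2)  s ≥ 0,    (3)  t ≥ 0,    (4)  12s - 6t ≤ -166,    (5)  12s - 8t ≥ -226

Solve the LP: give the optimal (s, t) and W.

s = 7/6, t = 30, maximum W = 187/3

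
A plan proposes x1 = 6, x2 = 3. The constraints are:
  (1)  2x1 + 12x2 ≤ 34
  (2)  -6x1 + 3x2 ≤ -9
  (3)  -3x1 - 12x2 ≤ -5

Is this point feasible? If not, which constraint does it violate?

not feasible — violates (1)

Constraint (1): 2x1 + 12x2 = 48, which is not ≤ 34. All other constraints are satisfied.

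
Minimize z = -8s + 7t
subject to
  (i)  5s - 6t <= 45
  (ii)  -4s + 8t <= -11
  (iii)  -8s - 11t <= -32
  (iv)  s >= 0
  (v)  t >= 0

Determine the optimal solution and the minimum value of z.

Feasible corners and z = -8s + 7t:
  (147/8, 125/16) → z = -1477/16
  (9, 0) → z = -72
  (377/108, 10/27) → z = -76/3
  (4, 0) → z = -32

At the optimal vertex, 5s - 6t = 45 and -4s + 8t = -11.
Solving simultaneously gives s = 147/8, t = 125/16.

s = 147/8, t = 125/16, minimum z = -1477/16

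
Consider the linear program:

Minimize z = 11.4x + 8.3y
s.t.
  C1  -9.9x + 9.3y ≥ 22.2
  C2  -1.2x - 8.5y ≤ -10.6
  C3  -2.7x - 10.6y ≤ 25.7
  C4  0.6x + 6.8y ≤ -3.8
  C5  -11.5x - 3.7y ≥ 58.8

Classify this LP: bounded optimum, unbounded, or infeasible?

infeasible

The boundaries -1.2x - 8.5y = -10.6 and -2.7x - 10.6y = 25.7 meet at (-11027/341, 1982/341), but that point violates 0.6x + 6.8y ≤ -3.8. Every candidate vertex is excluded by some other constraint, so the feasible region is empty.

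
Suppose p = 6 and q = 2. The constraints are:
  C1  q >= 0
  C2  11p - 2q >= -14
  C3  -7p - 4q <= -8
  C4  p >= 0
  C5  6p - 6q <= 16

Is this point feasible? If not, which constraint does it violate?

Constraint C5: 6p - 6q = 24, which is not ≤ 16. All other constraints are satisfied.

not feasible — violates C5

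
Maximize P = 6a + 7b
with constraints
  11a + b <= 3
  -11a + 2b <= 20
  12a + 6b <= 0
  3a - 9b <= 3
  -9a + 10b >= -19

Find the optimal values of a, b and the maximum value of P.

At the optimal vertex, -11a + 2b = 20 and 12a + 6b = 0.
Solving simultaneously gives a = -4/3, b = 8/3.

a = -4/3, b = 8/3, maximum P = 32/3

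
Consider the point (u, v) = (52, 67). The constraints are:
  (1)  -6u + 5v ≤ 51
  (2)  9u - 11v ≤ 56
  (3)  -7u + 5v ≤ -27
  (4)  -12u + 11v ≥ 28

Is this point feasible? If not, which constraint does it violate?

feasible

(1): 23 ≤ 51 ✓
(2): -269 ≤ 56 ✓
(3): -29 ≤ -27 ✓
(4): 113 ≥ 28 ✓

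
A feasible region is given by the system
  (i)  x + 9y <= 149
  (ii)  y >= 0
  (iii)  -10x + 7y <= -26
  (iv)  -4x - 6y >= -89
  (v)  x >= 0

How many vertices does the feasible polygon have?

3

Pairwise boundary intersections that survive every other constraint:
  (13/5, 0)
  (89/4, 0)
  (779/88, 393/44)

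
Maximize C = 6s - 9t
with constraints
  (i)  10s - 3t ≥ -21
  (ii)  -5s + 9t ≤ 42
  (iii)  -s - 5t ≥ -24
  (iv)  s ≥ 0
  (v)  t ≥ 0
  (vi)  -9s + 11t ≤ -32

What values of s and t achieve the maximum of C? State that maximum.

At the optimal vertex, -s - 5t = -24 and t = 0.
Solving simultaneously gives s = 24, t = 0.

s = 24, t = 0, maximum C = 144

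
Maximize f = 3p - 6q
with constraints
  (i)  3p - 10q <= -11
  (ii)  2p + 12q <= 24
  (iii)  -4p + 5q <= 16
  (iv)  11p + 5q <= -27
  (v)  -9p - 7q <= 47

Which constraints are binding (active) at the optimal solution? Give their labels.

Vertices and f = 3p - 6q:
  (-21/5, -4/25) → f = -291/25
  (-13/5, 8/25) → f = -243/25
  (-43/15, 68/75) → f = -351/25

The maximum is at (-13/5, 8/25). Substituting into each constraint, equality holds for (i) and (iv); the remaining constraints have slack.

(i) and (iv)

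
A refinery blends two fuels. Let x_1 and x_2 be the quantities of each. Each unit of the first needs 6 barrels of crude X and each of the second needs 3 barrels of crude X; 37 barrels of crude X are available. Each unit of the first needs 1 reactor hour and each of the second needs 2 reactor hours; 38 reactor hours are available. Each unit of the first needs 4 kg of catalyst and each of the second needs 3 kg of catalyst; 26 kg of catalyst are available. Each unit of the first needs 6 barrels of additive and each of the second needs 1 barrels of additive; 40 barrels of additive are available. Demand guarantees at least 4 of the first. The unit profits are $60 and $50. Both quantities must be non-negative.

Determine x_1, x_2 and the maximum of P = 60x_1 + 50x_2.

Extreme points and P = 60x_1 + 50x_2:
  (37/6, 0) → P = 370
  (4, 0) → P = 240
  (11/2, 4/3) → P = 1190/3
  (4, 10/3) → P = 1220/3

The binding constraints are 4x_1 + 3x_2 = 26 and x_1 = 4.
Solving simultaneously gives x_1 = 4, x_2 = 10/3.

x_1 = 4, x_2 = 10/3, maximum P = 1220/3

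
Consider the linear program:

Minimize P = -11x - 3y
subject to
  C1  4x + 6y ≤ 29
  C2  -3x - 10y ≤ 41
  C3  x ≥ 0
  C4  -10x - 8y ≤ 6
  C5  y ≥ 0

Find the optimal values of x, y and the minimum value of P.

Extreme points and P = -11x - 3y:
  (0, 29/6) → P = -29/2
  (29/4, 0) → P = -319/4
  (0, 0) → P = 0

The binding constraints are 4x + 6y = 29 and y = 0.
Solving simultaneously gives x = 29/4, y = 0.

x = 29/4, y = 0, minimum P = -319/4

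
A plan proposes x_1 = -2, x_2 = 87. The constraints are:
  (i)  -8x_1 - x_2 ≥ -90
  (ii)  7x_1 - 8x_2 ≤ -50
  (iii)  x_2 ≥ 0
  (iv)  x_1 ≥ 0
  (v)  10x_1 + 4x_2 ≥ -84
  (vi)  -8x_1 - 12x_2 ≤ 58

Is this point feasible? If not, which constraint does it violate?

not feasible — violates (iv)

Constraint (iv): x_1 = -2, which is not ≥ 0. All other constraints are satisfied.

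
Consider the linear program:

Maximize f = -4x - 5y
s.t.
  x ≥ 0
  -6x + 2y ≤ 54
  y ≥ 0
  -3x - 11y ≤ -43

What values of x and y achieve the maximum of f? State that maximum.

x = 0, y = 43/11, maximum f = -215/11

Extreme points and f = -4x - 5y:
  (0, 27) → f = -135
  (0, 43/11) → f = -215/11
  (43/3, 0) → f = -172/3
The feasible region is unbounded (it extends along (1, 3), (1, 0)), but f strictly decreases along every unbounded feasible direction, so there is no improving ray and the maximum is attained at a vertex.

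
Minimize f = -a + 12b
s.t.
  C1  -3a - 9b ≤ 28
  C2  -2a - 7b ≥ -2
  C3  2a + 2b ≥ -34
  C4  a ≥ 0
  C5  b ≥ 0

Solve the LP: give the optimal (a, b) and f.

Feasible corners and f = -a + 12b:
  (0, 2/7) → f = 24/7
  (1, 0) → f = -1
  (0, 0) → f = 0

a = 1, b = 0, minimum f = -1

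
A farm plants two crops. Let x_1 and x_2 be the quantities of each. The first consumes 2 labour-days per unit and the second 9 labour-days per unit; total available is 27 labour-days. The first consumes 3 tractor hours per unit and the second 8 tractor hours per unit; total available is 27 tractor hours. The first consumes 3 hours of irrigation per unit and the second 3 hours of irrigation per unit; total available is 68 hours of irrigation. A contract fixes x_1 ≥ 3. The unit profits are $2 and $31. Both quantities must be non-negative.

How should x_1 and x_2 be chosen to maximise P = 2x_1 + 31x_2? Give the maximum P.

x_1 = 3, x_2 = 9/4, maximum P = 303/4

Extreme points and P = 2x_1 + 31x_2:
  (9, 0) → P = 18
  (3, 0) → P = 6
  (3, 9/4) → P = 303/4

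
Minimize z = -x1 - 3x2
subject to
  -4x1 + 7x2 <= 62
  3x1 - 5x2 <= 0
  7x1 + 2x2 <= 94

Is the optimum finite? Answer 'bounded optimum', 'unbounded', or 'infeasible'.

Corner points and z = -x1 - 3x2:
  (178/19, 270/19) → z = -52
  (470/41, 282/41) → z = -1316/41
The feasible region has finitely many vertices and no improving ray; the minimum is -52 at (178/19, 270/19).

bounded optimum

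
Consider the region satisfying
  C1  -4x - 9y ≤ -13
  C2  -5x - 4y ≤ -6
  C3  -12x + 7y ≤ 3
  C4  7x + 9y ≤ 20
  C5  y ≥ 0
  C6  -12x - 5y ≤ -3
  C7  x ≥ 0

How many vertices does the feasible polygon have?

3

The feasible vertices (each the meet of two boundaries and inside every other half-plane) are:
  (8/17, 21/17)
  (7/3, 11/27)
  (113/157, 261/157)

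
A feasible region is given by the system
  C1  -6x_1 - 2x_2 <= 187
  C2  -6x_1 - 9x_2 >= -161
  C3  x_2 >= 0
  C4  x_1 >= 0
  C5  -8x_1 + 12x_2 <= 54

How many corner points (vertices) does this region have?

4

Intersecting each pair of boundary lines and keeping only the points that satisfy every inequality leaves:
  (161/6, 0)
  (241/24, 403/36)
  (0, 0)
  (0, 9/2)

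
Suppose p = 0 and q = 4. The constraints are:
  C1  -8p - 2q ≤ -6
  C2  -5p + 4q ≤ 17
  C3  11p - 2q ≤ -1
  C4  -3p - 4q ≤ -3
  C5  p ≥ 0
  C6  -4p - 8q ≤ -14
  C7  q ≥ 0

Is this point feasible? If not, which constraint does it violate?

feasible

C1: -8 ≤ -6 ✓
C2: 16 ≤ 17 ✓
C3: -8 ≤ -1 ✓
C4: -16 ≤ -3 ✓
C5: 0 ≥ 0 ✓
C6: -32 ≤ -14 ✓
C7: 4 ≥ 0 ✓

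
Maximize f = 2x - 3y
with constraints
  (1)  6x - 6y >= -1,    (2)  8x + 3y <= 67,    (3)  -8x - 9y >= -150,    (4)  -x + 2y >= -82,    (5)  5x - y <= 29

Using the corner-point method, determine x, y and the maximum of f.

Vertices and f = 2x - 3y:
  (133/22, 205/33) → f = -72/11
  (-247/3, -493/6) → f = 491/6
  (154/23, 103/23) → f = -1/23
  (-8/3, -127/3) → f = 365/3

x = -8/3, y = -127/3, maximum f = 365/3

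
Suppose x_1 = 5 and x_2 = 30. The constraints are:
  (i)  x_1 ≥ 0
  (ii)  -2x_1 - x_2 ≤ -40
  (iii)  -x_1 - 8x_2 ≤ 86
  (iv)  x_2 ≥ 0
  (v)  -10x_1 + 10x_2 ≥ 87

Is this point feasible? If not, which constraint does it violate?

(i): 5 ≥ 0 ✓
(ii): -40 ≤ -40 ✓
(iii): -245 ≤ 86 ✓
(iv): 30 ≥ 0 ✓
(v): 250 ≥ 87 ✓

feasible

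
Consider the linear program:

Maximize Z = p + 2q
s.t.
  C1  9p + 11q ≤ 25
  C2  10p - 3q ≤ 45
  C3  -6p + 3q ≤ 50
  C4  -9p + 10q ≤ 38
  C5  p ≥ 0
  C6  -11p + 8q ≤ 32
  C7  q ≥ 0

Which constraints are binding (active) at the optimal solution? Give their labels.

C1 and C5

Vertices and Z = p + 2q:
  (0, 25/11) → Z = 50/11
  (25/9, 0) → Z = 25/9
  (0, 0) → Z = 0

The maximum is at (0, 25/11). Substituting into each constraint, equality holds for C1 and C5; the remaining constraints have slack.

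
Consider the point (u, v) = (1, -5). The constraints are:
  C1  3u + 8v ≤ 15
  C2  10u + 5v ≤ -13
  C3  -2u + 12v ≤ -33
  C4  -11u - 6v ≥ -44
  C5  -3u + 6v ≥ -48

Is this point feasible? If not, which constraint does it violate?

feasible

C1: -37 ≤ 15 ✓
C2: -15 ≤ -13 ✓
C3: -62 ≤ -33 ✓
C4: 19 ≥ -44 ✓
C5: -33 ≥ -48 ✓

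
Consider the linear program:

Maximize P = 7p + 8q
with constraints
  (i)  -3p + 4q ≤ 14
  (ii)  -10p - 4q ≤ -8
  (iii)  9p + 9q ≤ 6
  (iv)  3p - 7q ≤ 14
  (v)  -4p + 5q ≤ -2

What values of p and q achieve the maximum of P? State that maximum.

p = 8/9, q = -2/9, maximum P = 40/9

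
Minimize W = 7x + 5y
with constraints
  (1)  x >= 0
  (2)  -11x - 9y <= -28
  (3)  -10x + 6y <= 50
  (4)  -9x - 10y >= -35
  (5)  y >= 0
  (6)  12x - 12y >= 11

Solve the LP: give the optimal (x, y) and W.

Vertices and W = 7x + 5y:
  (28/11, 0) → W = 196/11
  (29/16, 43/48) → W = 103/6
  (35/9, 0) → W = 245/9
  (265/114, 107/76) → W = 5315/228

The optimum lies where -11x - 9y = -28 and 12x - 12y = 11.
Solving simultaneously gives x = 29/16, y = 43/48.

x = 29/16, y = 43/48, minimum W = 103/6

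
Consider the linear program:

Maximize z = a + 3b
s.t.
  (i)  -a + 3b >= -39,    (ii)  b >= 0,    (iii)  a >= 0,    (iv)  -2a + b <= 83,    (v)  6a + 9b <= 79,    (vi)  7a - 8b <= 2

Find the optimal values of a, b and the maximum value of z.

a = 0, b = 79/9, maximum z = 79/3

Extreme points and z = a + 3b:
  (0, 0) → z = 0
  (2/7, 0) → z = 2/7
  (0, 79/9) → z = 79/3
  (650/111, 541/111) → z = 2273/111

The optimum lies where a = 0 and 6a + 9b = 79.
Solving simultaneously gives a = 0, b = 79/9.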